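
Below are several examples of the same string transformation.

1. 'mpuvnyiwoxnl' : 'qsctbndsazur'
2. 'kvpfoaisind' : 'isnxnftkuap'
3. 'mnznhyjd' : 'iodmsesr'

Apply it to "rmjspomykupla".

fquzpdrtuxorw

The pattern: shift every letter 5 places forward in the alphabet (wrapping around), then reverse the string.
Applying that to "rmjspomykupla" gives "fquzpdrtuxorw".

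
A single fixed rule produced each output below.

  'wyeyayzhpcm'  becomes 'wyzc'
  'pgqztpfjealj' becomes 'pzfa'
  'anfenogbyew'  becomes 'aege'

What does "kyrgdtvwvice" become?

Each output is the input with this applied: keep one character in every 3, starting at position 1 (positions 1st, 4th, 7th, ...).
Doing the same to "kyrgdtvwvice": "kgvi".

kgvi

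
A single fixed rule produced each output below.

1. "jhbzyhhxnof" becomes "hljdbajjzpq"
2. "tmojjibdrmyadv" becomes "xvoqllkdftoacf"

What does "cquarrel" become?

neswcttg

In each case the input is transformed by: move the last character to the front, then shift every letter 2 places forward in the alphabet (wrapping around).
Working it through for "cquarrel": intermediate "lcquarre", final "neswcttg".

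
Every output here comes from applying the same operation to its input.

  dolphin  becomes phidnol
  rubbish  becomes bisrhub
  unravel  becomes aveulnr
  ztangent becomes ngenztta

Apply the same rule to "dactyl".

tydlac

The transformation: swap the first and last characters, then move the first 3 characters to the end (rotate left by 3).
Working it through for "dactyl": intermediate "lactyd", final "tydlac".
(Check on "rubbish": → "hubbisr" → "bisrhub" ✓)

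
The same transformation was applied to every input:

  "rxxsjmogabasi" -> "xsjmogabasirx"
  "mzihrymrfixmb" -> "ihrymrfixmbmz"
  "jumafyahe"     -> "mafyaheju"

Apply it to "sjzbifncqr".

zbifncqrsj

The rule is to move the first 2 characters to the end (rotate left by 2).
On "sjzbifncqr" that produces "zbifncqrsj".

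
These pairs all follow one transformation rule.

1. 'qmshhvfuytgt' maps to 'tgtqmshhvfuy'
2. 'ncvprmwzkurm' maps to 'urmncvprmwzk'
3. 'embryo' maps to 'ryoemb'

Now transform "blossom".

Looking at the pairs, the operation is to move the last 3 characters to the front (rotate right by 3).
So "blossom" becomes "somblos".

somblos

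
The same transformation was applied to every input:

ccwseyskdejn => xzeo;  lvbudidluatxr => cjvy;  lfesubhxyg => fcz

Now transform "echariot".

ij

The pattern: shift every letter 1 place forward in the alphabet (wrapping around), then keep one character in every 3, starting at position 3 (positions 3rd, 6th, 9th, ...).
So "echariot" becomes "ij".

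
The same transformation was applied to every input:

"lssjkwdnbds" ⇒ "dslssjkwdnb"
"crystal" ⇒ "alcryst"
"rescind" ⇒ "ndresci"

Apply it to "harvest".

What's happening: move the last 2 characters to the front (rotate right by 2).
On "harvest" that produces "stharve".

stharve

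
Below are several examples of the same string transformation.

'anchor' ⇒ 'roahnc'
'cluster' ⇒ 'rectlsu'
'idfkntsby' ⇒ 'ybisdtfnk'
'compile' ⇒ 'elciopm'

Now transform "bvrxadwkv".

vkbwvdrax

Each output is the input with this applied: move the last character to the front, then take characters alternately from the front and the back (1st, last, 2nd, 2nd-last, ...).
"bvrxadwkv" → "vbvrxadwk" → "vkbwvdrax".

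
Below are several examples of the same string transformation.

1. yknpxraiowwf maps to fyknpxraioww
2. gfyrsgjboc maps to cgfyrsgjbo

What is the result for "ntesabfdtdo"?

Looking at the pairs, the operation is to move the last character to the front.
For "ntesabfdtdo" the result is "ontesabfdtd".

ontesabfdtd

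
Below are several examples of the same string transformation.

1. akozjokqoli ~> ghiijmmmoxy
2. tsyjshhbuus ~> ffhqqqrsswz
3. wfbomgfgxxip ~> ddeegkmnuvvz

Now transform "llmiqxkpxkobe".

cgiijjkmnovvz

Each output is the input with this applied: shift every letter 2 places backward in the alphabet (wrapping around), then sort the characters into alphabetical order.
"llmiqxkpxkobe" → "jjkgovinvimzc" → "cgiijjkmnovvz".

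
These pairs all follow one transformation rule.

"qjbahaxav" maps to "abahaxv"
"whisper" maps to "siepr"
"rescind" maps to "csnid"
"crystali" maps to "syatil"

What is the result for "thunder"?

Rule — swap each adjacent pair of characters (1↔2, 3↔4, ...), then delete the first 2 characters.
For "thunder", step one produces "htnuedr"; step two turns that into "nuedr".
(Check on "crystali": → "rcsyatil" → "syatil" ✓)

nuedr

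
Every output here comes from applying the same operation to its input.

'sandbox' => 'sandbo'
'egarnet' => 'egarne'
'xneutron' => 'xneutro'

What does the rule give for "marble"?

marbl

Each output is the input with this applied: delete the last character.
Applying that to "marble" gives "marbl".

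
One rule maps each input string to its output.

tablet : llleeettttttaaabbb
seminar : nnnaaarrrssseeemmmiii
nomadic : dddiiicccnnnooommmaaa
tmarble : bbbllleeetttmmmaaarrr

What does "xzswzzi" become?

zzzzzziiixxxzzzssswww

In each case the input is transformed by: move the last 3 characters to the front (rotate right by 3), then repeat every character 3 times.
"xzswzzi" → "zzzzzziiixxxzzzssswww".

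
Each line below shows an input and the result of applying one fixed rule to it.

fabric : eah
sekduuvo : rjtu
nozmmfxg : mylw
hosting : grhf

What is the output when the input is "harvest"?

Each output is the input with this applied: shift every letter 1 place backward in the alphabet (wrapping around), then keep every other character starting from the first (positions 1st, 3rd, 5th, ...).
"harvest" → "gzqudrs" → "gqds".

gqds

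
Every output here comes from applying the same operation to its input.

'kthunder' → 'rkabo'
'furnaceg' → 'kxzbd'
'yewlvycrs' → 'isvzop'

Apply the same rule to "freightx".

fdequ

In each case the input is transformed by: delete the first 3 characters, then shift every letter 3 places backward in the alphabet (wrapping around).
Working it through for "freightx": intermediate "ightx", final "fdequ".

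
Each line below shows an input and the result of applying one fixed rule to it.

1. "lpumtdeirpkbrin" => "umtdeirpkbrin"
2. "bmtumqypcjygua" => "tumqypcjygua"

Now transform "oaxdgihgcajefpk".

The rule is to delete the first 2 characters.
For "oaxdgihgcajefpk" the result is "xdgihgcajefpk".

xdgihgcajefpk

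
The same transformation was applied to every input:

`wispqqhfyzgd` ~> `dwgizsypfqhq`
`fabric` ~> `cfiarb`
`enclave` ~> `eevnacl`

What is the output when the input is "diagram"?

mdairag

Rule — reverse the string, then take characters alternately from the front and the back (1st, last, 2nd, 2nd-last, ...).
Applying that to "diagram" gives "mdairag".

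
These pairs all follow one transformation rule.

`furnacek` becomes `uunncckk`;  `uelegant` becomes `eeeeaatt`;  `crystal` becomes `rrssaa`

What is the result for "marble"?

aabbee

Each output is the input with this applied: keep every other character starting from the second (positions 2nd, 4th, 6th, ...), then double every character.
"marble" → "abe" → "aabbee".
(Check on "uelegant": → "eeat" → "eeeeaatt" ✓)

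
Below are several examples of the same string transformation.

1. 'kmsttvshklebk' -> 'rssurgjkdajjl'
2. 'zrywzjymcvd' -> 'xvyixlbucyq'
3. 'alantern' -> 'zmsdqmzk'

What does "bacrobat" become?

bqnazsaz

Each output is the input with this applied: move the first 2 characters to the end (rotate left by 2), then shift every letter 1 place backward in the alphabet (wrapping around).
"bacrobat" → "crobatba" → "bqnazsaz".
(Check on "kmsttvshklebk": → "sttvshklebkkm" → "rssurgjkdajjl" ✓)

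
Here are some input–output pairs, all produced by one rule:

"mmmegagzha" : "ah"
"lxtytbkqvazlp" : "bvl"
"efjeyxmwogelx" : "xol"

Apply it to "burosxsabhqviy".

xbv

In each case the input is transformed by: keep one character in every 3, starting at position 3 (positions 3rd, 6th, 9th, ...), then delete the first character.
Working it through for "burosxsabhqviy": intermediate "rxbv", final "xbv".
(Check on "mmmegagzha": → "mah" → "ah" ✓)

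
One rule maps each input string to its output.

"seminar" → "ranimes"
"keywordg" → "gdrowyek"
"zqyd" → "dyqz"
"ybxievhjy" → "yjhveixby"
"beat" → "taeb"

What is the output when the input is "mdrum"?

murdm

Looking at the pairs, the operation is to reverse the string.
For "mdrum" the result is "murdm".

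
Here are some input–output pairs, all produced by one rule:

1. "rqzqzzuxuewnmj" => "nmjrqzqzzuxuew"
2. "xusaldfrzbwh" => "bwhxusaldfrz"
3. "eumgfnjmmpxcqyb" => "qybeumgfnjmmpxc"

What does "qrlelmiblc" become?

The pattern: move the last 3 characters to the front (rotate right by 3).
Applying that to "qrlelmiblc" gives "blcqrlelmi".

blcqrlelmi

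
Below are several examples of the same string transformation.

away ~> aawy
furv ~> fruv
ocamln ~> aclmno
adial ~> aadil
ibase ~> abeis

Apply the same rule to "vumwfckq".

cfkmquvw

The transformation: sort the characters into alphabetical order.
On "vumwfckq" that produces "cfkmquvw".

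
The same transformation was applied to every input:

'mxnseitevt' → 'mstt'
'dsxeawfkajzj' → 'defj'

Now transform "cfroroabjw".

coaw

The rule is to keep one character in every 3, starting at position 1 (positions 1st, 4th, 7th, ...).
"cfroroabjw" → "coaw".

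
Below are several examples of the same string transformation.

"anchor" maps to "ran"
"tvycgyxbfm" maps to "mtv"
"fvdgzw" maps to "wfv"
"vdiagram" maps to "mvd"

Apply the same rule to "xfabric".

cxf

Looking at the pairs, the operation is to move the first 2 characters to the end (rotate left by 2), then keep only the last 3 characters.
"xfabric" → "abricxf" → "cxf".
(Check on "fvdgzw": → "dgzwfv" → "wfv" ✓)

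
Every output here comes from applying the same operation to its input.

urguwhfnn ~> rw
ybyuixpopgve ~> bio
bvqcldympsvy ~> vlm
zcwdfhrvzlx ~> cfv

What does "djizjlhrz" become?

Rule — delete the last 2 characters, then keep one character in every 3, starting at position 2 (positions 2nd, 5th, 8th, ...).
On "djizjlhrz": the first step gives "djizjlh", and the second then gives "jj".
(Check on "bvqcldympsvy": → "bvqcldymps" → "vlm" ✓)

jj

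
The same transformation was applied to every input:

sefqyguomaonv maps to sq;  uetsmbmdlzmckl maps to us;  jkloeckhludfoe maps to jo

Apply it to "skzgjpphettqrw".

The pattern: keep one character in every 3, starting at position 1 (positions 1st, 4th, 7th, ...), then delete the last 3 characters.
Applying that to "skzgjpphettqrw" gives "sg".

sg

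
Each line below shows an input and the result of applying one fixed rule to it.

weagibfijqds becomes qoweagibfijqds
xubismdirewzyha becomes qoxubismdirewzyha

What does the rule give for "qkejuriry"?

qoqkejuriry

Rule — prepend "qo".
Applying that to "qkejuriry" gives "qoqkejuriry".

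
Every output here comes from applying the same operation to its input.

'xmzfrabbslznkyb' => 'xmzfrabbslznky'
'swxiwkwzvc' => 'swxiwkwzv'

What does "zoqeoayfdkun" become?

The transformation: delete the last character.
Applying that to "zoqeoayfdkun" gives "zoqeoayfdku".

zoqeoayfdku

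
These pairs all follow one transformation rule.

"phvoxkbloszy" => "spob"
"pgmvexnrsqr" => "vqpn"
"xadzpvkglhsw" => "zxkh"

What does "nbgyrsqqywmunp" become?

ywqnn

Looking at the pairs, the operation is to keep one character in every 3, starting at position 1 (positions 1st, 4th, 7th, ...), then sort the characters into reverse alphabetical order.
So "nbgyrsqqywmunp" becomes "ywqnn".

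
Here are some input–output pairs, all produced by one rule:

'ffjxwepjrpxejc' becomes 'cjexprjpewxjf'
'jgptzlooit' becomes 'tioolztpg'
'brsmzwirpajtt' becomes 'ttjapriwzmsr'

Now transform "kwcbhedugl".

lgudehbcw

Looking at the pairs, the operation is to delete the first character, then reverse the string.
Applying both steps to "kwcbhedugl": "wcbhedugl", then "lgudehbcw".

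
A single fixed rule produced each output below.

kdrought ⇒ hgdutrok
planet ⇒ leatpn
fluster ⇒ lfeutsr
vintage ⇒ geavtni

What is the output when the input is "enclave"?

The rule is to sort the characters into reverse alphabetical order, then move the last 3 characters to the front (rotate right by 3).
Applying that to "enclave" gives "ecavnle".
(Check on "planet": → "tpnlea" → "leatpn" ✓)

ecavnle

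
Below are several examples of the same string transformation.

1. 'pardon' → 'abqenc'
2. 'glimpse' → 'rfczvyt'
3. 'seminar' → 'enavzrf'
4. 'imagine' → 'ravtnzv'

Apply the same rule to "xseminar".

Looking at the pairs, the operation is to shift every letter 13 places forward in the alphabet (wrapping around) — i.e. ROT13, then reverse the string.
Starting from "xseminar": after the first operation, "kfrzvane"; after the second, "enavzrfk".

enavzrfk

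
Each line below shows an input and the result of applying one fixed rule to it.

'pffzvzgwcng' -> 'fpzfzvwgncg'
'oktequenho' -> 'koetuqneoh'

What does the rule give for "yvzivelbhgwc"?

vyizevblghcw

The rule is to swap each adjacent pair of characters (1↔2, 3↔4, ...).
"yvzivelbhgwc" → "vyizevblghcw".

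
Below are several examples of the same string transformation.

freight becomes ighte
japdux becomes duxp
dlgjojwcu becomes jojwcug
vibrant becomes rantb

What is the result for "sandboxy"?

Rule — delete the first 2 characters, then move the first character to the end.
On "sandboxy": the first step gives "ndboxy", and the second then gives "dboxyn".

dboxyn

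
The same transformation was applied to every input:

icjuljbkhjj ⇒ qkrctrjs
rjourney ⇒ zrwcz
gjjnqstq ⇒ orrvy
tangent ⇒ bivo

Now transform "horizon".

pwzq

The pattern: delete the last 3 characters, then shift every letter 8 places forward in the alphabet (wrapping around).
Starting from "horizon": after the first operation, "hori"; after the second, "pwzq".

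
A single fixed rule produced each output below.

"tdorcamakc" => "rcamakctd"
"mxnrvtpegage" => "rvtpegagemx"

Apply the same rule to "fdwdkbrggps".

The transformation: move the first 2 characters to the end (rotate left by 2), then delete the first character.
For "fdwdkbrggps" the result is "dkbrggpsfd".

dkbrggpsfd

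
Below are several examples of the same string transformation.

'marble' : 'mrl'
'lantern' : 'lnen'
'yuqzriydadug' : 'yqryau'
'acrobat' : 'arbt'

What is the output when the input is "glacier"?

Rule — keep every other character starting from the first (positions 1st, 3rd, 5th, ...).
On "glacier" that produces "gair".

gair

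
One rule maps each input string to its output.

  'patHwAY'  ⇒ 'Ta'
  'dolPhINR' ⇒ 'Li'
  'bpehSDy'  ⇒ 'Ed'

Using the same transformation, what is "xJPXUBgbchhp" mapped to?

pbCP

Rule — flip the case of every letter, then keep one character in every 3, starting at position 3 (positions 3rd, 6th, 9th, ...).
Working it through for "xJPXUBgbchhp": intermediate "XjpxubGBCHHP", final "pbCP".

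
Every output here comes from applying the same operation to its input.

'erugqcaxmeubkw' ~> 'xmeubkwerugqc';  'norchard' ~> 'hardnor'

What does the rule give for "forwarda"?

ardafor

In each case the input is transformed by: swap the front and back halves of the string, then delete the last character.
On "forwarda" that produces "ardafor".
(Check on "norchard": → "hardnorc" → "hardnor" ✓)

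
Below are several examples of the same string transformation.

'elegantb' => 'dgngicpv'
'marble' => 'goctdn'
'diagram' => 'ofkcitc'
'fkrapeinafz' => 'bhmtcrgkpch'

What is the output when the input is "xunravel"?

nzwptcxg

Rule — move the last character to the front, then shift every letter 2 places forward in the alphabet (wrapping around).
Working it through for "xunravel": intermediate "lxunrave", final "nzwptcxg".
(Check on "diagram": → "mdiagra" → "ofkcitc" ✓)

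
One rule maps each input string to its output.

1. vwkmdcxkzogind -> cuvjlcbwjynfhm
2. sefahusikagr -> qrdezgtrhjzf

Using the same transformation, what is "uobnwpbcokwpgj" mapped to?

What's happening: shift every letter 1 place backward in the alphabet (wrapping around), then move the last character to the front.
Working it through for "uobnwpbcokwpgj": intermediate "tnamvoabnjvofi", final "itnamvoabnjvof".

itnamvoabnjvof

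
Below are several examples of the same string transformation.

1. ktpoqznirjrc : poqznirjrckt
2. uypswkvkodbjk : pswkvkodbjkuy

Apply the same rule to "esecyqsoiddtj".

ecyqsoiddtjes

What's happening: move the first 2 characters to the end (rotate left by 2).
For "esecyqsoiddtj" the result is "ecyqsoiddtjes".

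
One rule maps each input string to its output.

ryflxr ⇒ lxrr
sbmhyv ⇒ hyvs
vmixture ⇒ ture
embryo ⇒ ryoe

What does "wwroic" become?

oicw

Rule — swap the front and back halves of the string, then keep only the first 4 characters.
Applying that to "wwroic" gives "oicw".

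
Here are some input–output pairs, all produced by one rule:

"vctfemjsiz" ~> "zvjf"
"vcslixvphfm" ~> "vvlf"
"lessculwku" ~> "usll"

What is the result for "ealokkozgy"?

The rule is to keep one character in every 3, starting at position 1 (positions 1st, 4th, 7th, ...), then sort the characters into reverse alphabetical order.
Starting from "ealokkozgy": after the first operation, "eooy"; after the second, "yooe".

yooe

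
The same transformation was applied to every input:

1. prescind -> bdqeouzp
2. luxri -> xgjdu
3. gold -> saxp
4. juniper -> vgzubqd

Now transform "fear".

rqmd

Each output is the input with this applied: shift every letter 12 places forward in the alphabet (wrapping around).
Applying that to "fear" gives "rqmd".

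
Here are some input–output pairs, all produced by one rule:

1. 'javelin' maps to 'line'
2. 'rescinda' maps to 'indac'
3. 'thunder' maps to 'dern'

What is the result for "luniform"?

The rule is to delete the first 3 characters, then move the first character to the end.
Applying both steps to "luniform": "iform", then "formi".

formi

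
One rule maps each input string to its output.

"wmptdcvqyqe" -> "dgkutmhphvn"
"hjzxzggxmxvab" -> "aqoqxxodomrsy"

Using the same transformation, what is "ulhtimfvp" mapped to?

cykzdwmgl

What's happening: shift every letter 9 places backward in the alphabet (wrapping around), then move the first character to the end.
On "ulhtimfvp": the first step gives "lcykzdwmg", and the second then gives "cykzdwmgl".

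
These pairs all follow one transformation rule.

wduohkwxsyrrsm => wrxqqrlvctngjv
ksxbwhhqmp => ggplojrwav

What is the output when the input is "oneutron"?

sqnmnmdt

The rule is to swap the front and back halves of the string, then shift every letter 1 place backward in the alphabet (wrapping around).
Applying both steps to "oneutron": "trononeu", then "sqnmnmdt".
(Check on "ksxbwhhqmp": → "hhqmpksxbw" → "ggplojrwav" ✓)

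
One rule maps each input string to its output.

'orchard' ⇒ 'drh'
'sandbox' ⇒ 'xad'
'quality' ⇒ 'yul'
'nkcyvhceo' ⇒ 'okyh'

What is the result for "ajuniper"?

The transformation: move the last 2 characters to the front (rotate right by 2), then keep every other character starting from the second (positions 2nd, 4th, 6th, ...).
"ajuniper" → "erajunip" → "rjnp".
(Check on "quality": → "tyquali" → "yul" ✓)

rjnp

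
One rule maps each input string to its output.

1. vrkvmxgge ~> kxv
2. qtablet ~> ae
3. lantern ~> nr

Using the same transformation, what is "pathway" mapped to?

Rule — swap the first and last characters, then keep one character in every 3, starting at position 3 (positions 3rd, 6th, 9th, ...).
"pathway" → "ta".

ta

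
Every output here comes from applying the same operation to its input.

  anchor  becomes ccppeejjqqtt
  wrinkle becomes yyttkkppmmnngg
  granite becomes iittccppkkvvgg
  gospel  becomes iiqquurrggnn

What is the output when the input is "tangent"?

Each output is the input with this applied: double every character, then shift every letter 2 places forward in the alphabet (wrapping around).
On "tangent": the first step gives "ttaannggeenntt", and the second then gives "vvccppiiggppvv".

vvccppiiggppvv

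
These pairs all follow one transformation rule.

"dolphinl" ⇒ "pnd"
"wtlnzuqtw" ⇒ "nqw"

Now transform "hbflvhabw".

lah

Looking at the pairs, the operation is to keep one character in every 3, starting at position 1 (positions 1st, 4th, 7th, ...), then move the first character to the end.
"hbflvhabw" → "hla" → "lah".
(Check on "wtlnzuqtw": → "wnq" → "nqw" ✓)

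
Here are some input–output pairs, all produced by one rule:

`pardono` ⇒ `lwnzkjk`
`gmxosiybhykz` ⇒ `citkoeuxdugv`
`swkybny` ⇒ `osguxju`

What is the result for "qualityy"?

mqwhepuu

The transformation: shift every letter 4 places backward in the alphabet (wrapping around).
Doing the same to "qualityy": "mqwhepuu".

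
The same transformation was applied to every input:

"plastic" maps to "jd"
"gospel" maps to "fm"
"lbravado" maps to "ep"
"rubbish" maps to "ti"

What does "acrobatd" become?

Each output is the input with this applied: shift every letter 1 place forward in the alphabet (wrapping around), then keep only the last 2 characters.
So "acrobatd" becomes "ue".

ue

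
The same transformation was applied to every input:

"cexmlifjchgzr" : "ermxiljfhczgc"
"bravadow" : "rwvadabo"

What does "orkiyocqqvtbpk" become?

rkikoyqcvqbtop

Rule — swap the first and last characters, then swap each adjacent pair of characters (1↔2, 3↔4, ...).
For "orkiyocqqvtbpk", step one produces "krkiyocqqvtbpo"; step two turns that into "rkikoyqcvqbtop".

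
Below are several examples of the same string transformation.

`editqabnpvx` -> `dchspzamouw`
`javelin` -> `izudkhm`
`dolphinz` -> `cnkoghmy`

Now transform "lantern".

In each case the input is transformed by: shift every letter 1 place backward in the alphabet (wrapping around).
Doing the same to "lantern": "kzmsdqm".

kzmsdqm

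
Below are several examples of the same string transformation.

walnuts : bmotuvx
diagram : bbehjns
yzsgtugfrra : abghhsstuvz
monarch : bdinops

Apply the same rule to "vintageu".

bfhjouvw

Looking at the pairs, the operation is to shift every letter 1 place forward in the alphabet (wrapping around), then sort the characters into alphabetical order.
For "vintageu", step one produces "wjoubhfv"; step two turns that into "bfhjouvw".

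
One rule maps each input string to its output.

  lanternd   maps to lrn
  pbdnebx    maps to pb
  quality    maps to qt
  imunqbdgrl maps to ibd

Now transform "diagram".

In each case the input is transformed by: swap each adjacent pair of characters (1↔2, 3↔4, ...), then keep one character in every 3, starting at position 2 (positions 2nd, 5th, 8th, ...).
So "diagram" becomes "da".

da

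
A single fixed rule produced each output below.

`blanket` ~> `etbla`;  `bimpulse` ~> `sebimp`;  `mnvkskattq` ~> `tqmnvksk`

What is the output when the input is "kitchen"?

Rule — move the last 2 characters to the front (rotate right by 2), then delete the last 2 characters.
Working it through for "kitchen": intermediate "enkitch", final "enkit".

enkit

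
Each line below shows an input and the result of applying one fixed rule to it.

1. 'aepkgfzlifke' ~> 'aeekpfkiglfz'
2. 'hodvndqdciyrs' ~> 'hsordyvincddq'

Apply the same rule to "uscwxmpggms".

Looking at the pairs, the operation is to take characters alternately from the front and the back (1st, last, 2nd, 2nd-last, ...).
Doing the same to "uscwxmpggms": "ussmcgwgxpm".

ussmcgwgxpm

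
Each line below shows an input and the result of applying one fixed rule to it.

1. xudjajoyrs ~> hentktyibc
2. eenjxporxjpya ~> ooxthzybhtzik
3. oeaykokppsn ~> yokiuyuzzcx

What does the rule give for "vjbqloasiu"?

What's happening: shift every letter 10 places forward in the alphabet (wrapping around).
So "vjbqloasiu" becomes "ftlavykcse".

ftlavykcse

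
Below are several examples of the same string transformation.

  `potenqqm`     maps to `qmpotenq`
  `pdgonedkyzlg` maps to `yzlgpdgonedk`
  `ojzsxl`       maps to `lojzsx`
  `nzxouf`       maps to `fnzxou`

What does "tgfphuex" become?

extgfphu

Each output is the input with this applied: move the first 2 characters to the end (rotate left by 2), then swap the front and back halves of the string.
Starting from "tgfphuex": after the first operation, "fphuextg"; after the second, "extgfphu".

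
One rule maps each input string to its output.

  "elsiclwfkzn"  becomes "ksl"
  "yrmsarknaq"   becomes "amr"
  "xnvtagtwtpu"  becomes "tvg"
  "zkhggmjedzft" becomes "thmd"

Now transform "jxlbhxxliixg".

The transformation: keep one character in every 3, starting at position 3 (positions 3rd, 6th, 9th, ...), then move the last character to the front.
Applying both steps to "jxlbhxxliixg": "lxig", then "glxi".
(Check on "xnvtagtwtpu": → "vgt" → "tvg" ✓)

glxi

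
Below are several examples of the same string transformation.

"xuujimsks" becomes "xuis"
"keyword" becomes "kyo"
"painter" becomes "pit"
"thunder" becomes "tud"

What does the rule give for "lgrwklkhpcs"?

The pattern: delete the last 2 characters, then keep every other character starting from the first (positions 1st, 3rd, 5th, ...).
Starting from "lgrwklkhpcs": after the first operation, "lgrwklkhp"; after the second, "lrkkp".

lrkkp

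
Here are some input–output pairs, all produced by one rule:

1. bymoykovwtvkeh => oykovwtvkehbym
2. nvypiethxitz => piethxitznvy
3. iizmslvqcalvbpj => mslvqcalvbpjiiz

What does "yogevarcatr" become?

evarcatryog

The rule is to move the first 3 characters to the end (rotate left by 3).
For "yogevarcatr" the result is "evarcatryog".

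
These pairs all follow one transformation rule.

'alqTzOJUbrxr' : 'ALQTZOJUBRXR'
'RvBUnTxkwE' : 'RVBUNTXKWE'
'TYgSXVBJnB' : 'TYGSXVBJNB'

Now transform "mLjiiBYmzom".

MLJIIBYMZOM

Each output is the input with this applied: convert every letter to uppercase.
Doing the same to "mLjiiBYmzom": "MLJIIBYMZOM".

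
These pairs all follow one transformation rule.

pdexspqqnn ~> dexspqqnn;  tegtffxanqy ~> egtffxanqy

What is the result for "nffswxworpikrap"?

The pattern: delete the first character.
"nffswxworpikrap" → "ffswxworpikrap".

ffswxworpikrap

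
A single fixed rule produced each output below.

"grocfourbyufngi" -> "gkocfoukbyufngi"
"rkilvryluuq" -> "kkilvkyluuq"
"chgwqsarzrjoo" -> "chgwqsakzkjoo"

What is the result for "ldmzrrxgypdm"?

ldmzkkxgypdm

The pattern: replace every "r" with "k".
Doing the same to "ldmzrrxgypdm": "ldmzkkxgypdm".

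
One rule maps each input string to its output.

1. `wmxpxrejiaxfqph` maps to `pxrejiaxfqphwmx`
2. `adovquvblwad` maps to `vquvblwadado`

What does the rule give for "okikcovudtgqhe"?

In each case the input is transformed by: move the first 3 characters to the end (rotate left by 3).
"okikcovudtgqhe" → "kcovudtgqheoki".

kcovudtgqheoki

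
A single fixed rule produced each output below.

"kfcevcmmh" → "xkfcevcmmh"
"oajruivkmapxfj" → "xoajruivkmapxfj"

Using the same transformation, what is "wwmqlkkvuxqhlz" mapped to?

xwwmqlkkvuxqhlz

What's happening: prepend "x".
So "wwmqlkkvuxqhlz" becomes "xwwmqlkkvuxqhlz".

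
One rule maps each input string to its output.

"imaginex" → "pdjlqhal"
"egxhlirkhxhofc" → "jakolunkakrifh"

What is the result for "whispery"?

The transformation: move the first character to the end, then shift every letter 3 places forward in the alphabet (wrapping around).
For "whispery" the result is "klvshubz".
(Check on "egxhlirkhxhofc": → "gxhlirkhxhofce" → "jakolunkakrifh" ✓)

klvshubz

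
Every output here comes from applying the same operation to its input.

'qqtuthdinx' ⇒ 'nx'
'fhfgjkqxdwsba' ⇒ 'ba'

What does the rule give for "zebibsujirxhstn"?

tn

What's happening: keep only the last 2 characters.
So "zebibsujirxhstn" becomes "tn".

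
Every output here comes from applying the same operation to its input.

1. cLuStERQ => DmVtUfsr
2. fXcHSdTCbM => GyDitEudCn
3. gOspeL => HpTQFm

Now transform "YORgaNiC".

The pattern: shift every letter 1 place forward in the alphabet (wrapping around), then flip the case of every letter.
"YORgaNiC" → "ZPShbOjD" → "zpsHBoJd".

zpsHBoJd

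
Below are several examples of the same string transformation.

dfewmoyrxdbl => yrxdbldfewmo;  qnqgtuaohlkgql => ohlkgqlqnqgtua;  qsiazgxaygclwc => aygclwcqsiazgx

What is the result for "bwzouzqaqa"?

The rule is to swap the front and back halves of the string.
"bwzouzqaqa" → "zqaqabwzou".

zqaqabwzou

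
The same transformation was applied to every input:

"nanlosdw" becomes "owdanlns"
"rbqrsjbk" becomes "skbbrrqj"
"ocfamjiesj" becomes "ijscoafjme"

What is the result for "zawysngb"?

sbgazywn

The pattern: swap each adjacent pair of characters (1↔2, 3↔4, ...), then move the last 3 characters to the front (rotate right by 3).
Applying both steps to "zawysngb": "azywnsbg", then "sbgazywn".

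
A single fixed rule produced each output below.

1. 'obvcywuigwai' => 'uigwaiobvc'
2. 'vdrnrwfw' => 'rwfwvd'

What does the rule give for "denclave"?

Rule — swap the front and back halves of the string, then delete the last 2 characters.
Applying that to "denclave" gives "lavede".
(Check on "vdrnrwfw": → "rwfwvdrn" → "rwfwvd" ✓)

lavede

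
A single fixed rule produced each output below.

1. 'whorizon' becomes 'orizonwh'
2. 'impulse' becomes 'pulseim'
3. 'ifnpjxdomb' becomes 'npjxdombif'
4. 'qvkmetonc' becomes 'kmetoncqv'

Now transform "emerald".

In each case the input is transformed by: move the first 2 characters to the end (rotate left by 2).
So "emerald" becomes "eraldem".

eraldem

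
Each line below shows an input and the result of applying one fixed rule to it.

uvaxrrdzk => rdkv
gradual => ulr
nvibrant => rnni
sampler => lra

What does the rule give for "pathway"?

What's happening: move the first 3 characters to the end (rotate left by 3), then keep every other character starting from the second (positions 2nd, 4th, 6th, ...).
So "pathway" becomes "wya".

wya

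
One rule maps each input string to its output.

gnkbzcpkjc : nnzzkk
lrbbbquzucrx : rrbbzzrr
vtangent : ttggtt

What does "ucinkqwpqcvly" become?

What's happening: keep one character in every 3, starting at position 2 (positions 2nd, 5th, 8th, ...), then double every character.
On "ucinkqwpqcvly" that produces "cckkppvv".

cckkppvv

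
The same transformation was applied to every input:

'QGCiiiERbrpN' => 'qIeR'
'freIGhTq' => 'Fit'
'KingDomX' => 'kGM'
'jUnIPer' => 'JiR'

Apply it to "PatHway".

Rule — keep one character in every 3, starting at position 1 (positions 1st, 4th, 7th, ...), then flip the case of every letter.
On "PatHway": the first step gives "PHy", and the second then gives "phY".

phY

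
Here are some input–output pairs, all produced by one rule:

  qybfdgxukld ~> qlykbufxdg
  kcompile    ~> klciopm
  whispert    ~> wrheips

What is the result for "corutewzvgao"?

The rule is to delete the last character, then take characters alternately from the front and the back (1st, last, 2nd, 2nd-last, ...).
"corutewzvgao" → "corutewzvga" → "caogrvuztwe".

caogrvuztwe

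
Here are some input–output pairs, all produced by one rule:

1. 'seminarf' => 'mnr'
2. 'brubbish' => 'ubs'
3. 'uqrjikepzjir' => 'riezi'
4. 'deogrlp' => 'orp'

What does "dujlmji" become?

Rule — delete the first 2 characters, then keep every other character starting from the first (positions 1st, 3rd, 5th, ...).
Applying both steps to "dujlmji": "jlmji", then "jmi".

jmi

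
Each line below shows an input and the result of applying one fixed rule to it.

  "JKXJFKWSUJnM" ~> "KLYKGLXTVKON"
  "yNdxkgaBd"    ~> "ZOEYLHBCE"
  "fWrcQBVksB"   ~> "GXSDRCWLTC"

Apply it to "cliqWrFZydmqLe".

In each case the input is transformed by: shift every letter 1 place forward in the alphabet (wrapping around), then convert every letter to uppercase.
"cliqWrFZydmqLe" → "dmjrXsGAzenrMf" → "DMJRXSGAZENRMF".

DMJRXSGAZENRMF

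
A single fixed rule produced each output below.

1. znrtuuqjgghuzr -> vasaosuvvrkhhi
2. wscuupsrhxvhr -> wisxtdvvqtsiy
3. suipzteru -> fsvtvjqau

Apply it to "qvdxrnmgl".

nhmrweyso

Rule — shift every letter 1 place forward in the alphabet (wrapping around), then move the last 3 characters to the front (rotate right by 3).
For "qvdxrnmgl" the result is "nhmrweyso".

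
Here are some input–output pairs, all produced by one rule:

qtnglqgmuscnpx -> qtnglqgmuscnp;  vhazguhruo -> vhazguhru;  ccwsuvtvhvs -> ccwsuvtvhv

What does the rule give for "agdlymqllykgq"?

The transformation: delete the last character.
On "agdlymqllykgq" that produces "agdlymqllykg".

agdlymqllykg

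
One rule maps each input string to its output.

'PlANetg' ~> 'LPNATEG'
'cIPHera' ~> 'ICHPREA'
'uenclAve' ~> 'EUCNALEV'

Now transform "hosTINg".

OHTSNIG

In each case the input is transformed by: swap each adjacent pair of characters (1↔2, 3↔4, ...), then convert every letter to uppercase.
Working it through for "hosTINg": intermediate "ohTsNIg", final "OHTSNIG".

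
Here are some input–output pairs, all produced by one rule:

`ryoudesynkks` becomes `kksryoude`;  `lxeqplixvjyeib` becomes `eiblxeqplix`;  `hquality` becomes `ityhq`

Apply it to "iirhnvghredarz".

arziirhnvgh

The transformation: move the last 3 characters to the front (rotate right by 3), then delete the last 3 characters.
On "iirhnvghredarz": the first step gives "arziirhnvghred", and the second then gives "arziirhnvgh".
(Check on "hquality": → "ityhqual" → "ityhq" ✓)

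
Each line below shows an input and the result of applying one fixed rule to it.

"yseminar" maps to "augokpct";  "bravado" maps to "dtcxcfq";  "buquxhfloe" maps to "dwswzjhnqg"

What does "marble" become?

The pattern: shift every letter 2 places forward in the alphabet (wrapping around).
"marble" → "octdng".

octdng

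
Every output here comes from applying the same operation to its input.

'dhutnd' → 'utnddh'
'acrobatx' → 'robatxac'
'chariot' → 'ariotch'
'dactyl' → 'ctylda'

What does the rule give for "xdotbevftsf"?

What's happening: move the first 2 characters to the end (rotate left by 2).
So "xdotbevftsf" becomes "otbevftsfxd".

otbevftsfxd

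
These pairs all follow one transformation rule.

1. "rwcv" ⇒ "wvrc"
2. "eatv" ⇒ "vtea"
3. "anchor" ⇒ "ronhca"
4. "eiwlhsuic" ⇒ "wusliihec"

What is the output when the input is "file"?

life

The rule is to sort the characters into reverse alphabetical order.
Applying that to "file" gives "life".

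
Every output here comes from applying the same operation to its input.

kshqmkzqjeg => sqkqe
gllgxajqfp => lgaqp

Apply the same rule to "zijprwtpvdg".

ipwpd

The pattern: keep every other character starting from the second (positions 2nd, 4th, 6th, ...).
"zijprwtpvdg" → "ipwpd".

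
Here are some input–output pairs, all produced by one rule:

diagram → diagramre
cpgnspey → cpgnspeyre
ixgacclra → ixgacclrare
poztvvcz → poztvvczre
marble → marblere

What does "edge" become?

The rule is to append "re".
"edge" → "edgere".

edgere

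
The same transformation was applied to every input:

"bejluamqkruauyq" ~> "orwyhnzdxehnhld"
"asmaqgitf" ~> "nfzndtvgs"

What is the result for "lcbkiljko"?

Looking at the pairs, the operation is to shift every letter 13 places forward in the alphabet (wrapping around) — i.e. ROT13.
"lcbkiljko" → "ypoxvywxb".

ypoxvywxb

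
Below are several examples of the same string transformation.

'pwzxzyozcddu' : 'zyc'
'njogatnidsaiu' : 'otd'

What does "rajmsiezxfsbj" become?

jix

Looking at the pairs, the operation is to delete the last 2 characters, then keep one character in every 3, starting at position 3 (positions 3rd, 6th, 9th, ...).
For "rajmsiezxfsbj", step one produces "rajmsiezxfs"; step two turns that into "jix".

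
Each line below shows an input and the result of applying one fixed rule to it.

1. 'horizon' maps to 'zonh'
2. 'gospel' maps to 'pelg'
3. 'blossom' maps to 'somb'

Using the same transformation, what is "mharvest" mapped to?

Rule — move the last 3 characters to the front (rotate right by 3), then keep only the first 4 characters.
On "mharvest" that produces "estm".

estm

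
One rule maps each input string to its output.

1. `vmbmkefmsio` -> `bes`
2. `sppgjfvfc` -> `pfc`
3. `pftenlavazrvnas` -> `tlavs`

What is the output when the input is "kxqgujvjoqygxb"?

Looking at the pairs, the operation is to keep one character in every 3, starting at position 3 (positions 3rd, 6th, 9th, ...).
On "kxqgujvjoqygxb" that produces "qjog".

qjog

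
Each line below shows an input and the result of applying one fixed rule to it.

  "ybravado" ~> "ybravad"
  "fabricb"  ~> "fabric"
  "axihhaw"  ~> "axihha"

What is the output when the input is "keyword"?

What's happening: delete the last character.
Applying that to "keyword" gives "keywor".

keywor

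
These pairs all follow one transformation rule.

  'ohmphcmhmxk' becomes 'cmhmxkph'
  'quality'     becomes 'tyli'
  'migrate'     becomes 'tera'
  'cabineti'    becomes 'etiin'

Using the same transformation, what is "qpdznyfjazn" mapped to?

yfjaznzn

Looking at the pairs, the operation is to delete the first 3 characters, then move the first 2 characters to the end (rotate left by 2).
On "qpdznyfjazn": the first step gives "znyfjazn", and the second then gives "yfjaznzn".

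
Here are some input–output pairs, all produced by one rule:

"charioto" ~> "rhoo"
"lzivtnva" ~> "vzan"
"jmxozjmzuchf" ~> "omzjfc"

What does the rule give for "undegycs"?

ensy

Each output is the input with this applied: keep every other character starting from the second (positions 2nd, 4th, 6th, ...), then swap each adjacent pair of characters (1↔2, 3↔4, ...).
Starting from "undegycs": after the first operation, "neys"; after the second, "ensy".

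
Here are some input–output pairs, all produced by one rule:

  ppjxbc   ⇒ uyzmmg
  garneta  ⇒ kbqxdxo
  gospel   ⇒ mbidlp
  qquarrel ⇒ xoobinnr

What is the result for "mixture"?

qrobjfu

The rule is to move the first 3 characters to the end (rotate left by 3), then shift every letter 3 places backward in the alphabet (wrapping around).
Applying both steps to "mixture": "turemix", then "qrobjfu".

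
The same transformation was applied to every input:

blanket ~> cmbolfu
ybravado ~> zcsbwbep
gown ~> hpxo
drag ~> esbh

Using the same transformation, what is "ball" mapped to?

cbmm

In each case the input is transformed by: shift every letter 1 place forward in the alphabet (wrapping around).
Doing the same to "ball": "cbmm".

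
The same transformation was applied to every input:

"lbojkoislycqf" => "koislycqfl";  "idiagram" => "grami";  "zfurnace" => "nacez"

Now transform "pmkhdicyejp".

dicyejpp

Each output is the input with this applied: move the first character to the end, then delete the first 3 characters.
Applying both steps to "pmkhdicyejp": "mkhdicyejpp", then "dicyejpp".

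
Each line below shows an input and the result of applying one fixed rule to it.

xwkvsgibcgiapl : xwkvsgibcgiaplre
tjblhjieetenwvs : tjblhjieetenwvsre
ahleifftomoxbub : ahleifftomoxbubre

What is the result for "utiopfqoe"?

utiopfqoere

The rule is to append "re".
For "utiopfqoe" the result is "utiopfqoere".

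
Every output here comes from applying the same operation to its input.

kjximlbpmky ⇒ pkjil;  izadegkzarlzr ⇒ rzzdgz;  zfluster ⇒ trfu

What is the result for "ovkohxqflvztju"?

Each output is the input with this applied: keep every other character starting from the second (positions 2nd, 4th, 6th, ...), then move the last 2 characters to the front (rotate right by 2).
On "ovkohxqflvztju": the first step gives "voxfvtu", and the second then gives "tuvoxfv".

tuvoxfv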